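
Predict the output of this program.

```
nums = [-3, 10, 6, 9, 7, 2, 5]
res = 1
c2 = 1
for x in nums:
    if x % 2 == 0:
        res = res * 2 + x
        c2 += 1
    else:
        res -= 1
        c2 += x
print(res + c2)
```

x=-3: not even, res = 1-1 = 0; c2=-2
x=10: even, res = 0*2+10 = 10; c2=-1
x=6: even, res = 10*2+6 = 26; c2=0
x=9: not even, res = 26-1 = 25; c2=9
x=7: not even, res = 25-1 = 24; c2=16
x=2: even, res = 24*2+2 = 50; c2=17
x=5: not even, res = 50-1 = 49; c2=22
res+c2 = 49+22 = 71

71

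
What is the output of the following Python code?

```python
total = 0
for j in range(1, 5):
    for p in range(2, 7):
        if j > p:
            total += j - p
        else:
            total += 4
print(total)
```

j=1,p=2: not 1>2, total = 0+4 = 4
j=1,p=3: not 1>3, total = 4+4 = 8
j=1,p=4: not 1>4, total = 8+4 = 12
j=1,p=5: not 1>5, total = 12+4 = 16
j=1,p=6: not 1>6, total = 16+4 = 20
j=2,p=2: not 2>2, total = 20+4 = 24
j=2,p=3: not 2>3, total = 24+4 = 28
j=2,p=4: not 2>4, total = 28+4 = 32
j=2,p=5: not 2>5, total = 32+4 = 36
j=2,p=6: not 2>6, total = 36+4 = 40
j=3,p=2: 3>2, total = 40+1 = 41
j=3,p=3: not 3>3, total = 41+4 = 45
j=3,p=4: not 3>4, total = 45+4 = 49
j=3,p=5: not 3>5, total = 49+4 = 53
j=3,p=6: not 3>6, total = 53+4 = 57
j=4,p=2: 4>2, total = 57+2 = 59
j=4,p=3: 4>3, total = 59+1 = 60
j=4,p=4: not 4>4, total = 60+4 = 64
j=4,p=5: not 4>5, total = 64+4 = 68
j=4,p=6: not 4>6, total = 68+4 = 72

72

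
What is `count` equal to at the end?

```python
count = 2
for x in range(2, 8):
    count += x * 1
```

29

x=2: count = 2+2*1 = 4
x=3: count = 4+3*1 = 7
x=4: count = 7+4*1 = 11
x=5: count = 11+5*1 = 16
x=6: count = 16+6*1 = 22
x=7: count = 22+7*1 = 29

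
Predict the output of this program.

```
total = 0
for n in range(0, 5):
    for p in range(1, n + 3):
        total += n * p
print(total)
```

n=0,p=1: total = 0+0 = 0
n=0,p=2: total = 0+0 = 0
n=1,p=1: total = 0+1 = 1
n=1,p=2: total = 1+2 = 3
n=1,p=3: total = 3+3 = 6
n=2,p=1: total = 6+2 = 8
n=2,p=2: total = 8+4 = 12
n=2,p=3: total = 12+6 = 18
n=2,p=4: total = 18+8 = 26
n=3,p=1: total = 26+3 = 29
n=3,p=2: total = 29+6 = 35
n=3,p=3: total = 35+9 = 44
n=3,p=4: total = 44+12 = 56
n=3,p=5: total = 56+15 = 71
n=4,p=1: total = 71+4 = 75
n=4,p=2: total = 75+8 = 83
n=4,p=3: total = 83+12 = 95
n=4,p=4: total = 95+16 = 111
n=4,p=5: total = 111+20 = 131
n=4,p=6: total = 131+24 = 155

155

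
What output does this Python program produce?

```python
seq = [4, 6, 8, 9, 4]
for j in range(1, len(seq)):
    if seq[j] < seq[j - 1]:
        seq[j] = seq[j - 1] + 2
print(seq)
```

j=1: 6>=4, unchanged → [4, 6, 8, 9, 4]
j=2: 8>=6, unchanged → [4, 6, 8, 9, 4]
j=3: 9>=8, unchanged → [4, 6, 8, 9, 4]
j=4: 4<9, seq[4] = 9+2 = 11 → [4, 6, 8, 9, 11]

[4, 6, 8, 9, 11]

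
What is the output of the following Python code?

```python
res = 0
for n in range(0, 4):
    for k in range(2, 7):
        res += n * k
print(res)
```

120

n=0,k=2: res = 0+0 = 0
n=0,k=3: res = 0+0 = 0
n=0,k=4: res = 0+0 = 0
n=0,k=5: res = 0+0 = 0
n=0,k=6: res = 0+0 = 0
n=1,k=2: res = 0+2 = 2
n=1,k=3: res = 2+3 = 5
n=1,k=4: res = 5+4 = 9
n=1,k=5: res = 9+5 = 14
n=1,k=6: res = 14+6 = 20
n=2,k=2: res = 20+4 = 24
n=2,k=3: res = 24+6 = 30
n=2,k=4: res = 30+8 = 38
n=2,k=5: res = 38+10 = 48
n=2,k=6: res = 48+12 = 60
n=3,k=2: res = 60+6 = 66
n=3,k=3: res = 66+9 = 75
n=3,k=4: res = 75+12 = 87
n=3,k=5: res = 87+15 = 102
n=3,k=6: res = 102+18 = 120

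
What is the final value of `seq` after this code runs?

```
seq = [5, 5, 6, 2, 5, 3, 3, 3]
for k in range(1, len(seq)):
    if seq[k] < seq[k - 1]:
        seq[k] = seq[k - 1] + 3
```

[5, 5, 6, 9, 12, 15, 18, 21]

k=1: 5>=5, unchanged → [5, 5, 6, 2, 5, 3, 3, 3]
k=2: 6>=5, unchanged → [5, 5, 6, 2, 5, 3, 3, 3]
k=3: 2<6, seq[3] = 6+3 = 9 → [5, 5, 6, 9, 5, 3, 3, 3]
k=4: 5<9, seq[4] = 9+3 = 12 → [5, 5, 6, 9, 12, 3, 3, 3]
k=5: 3<12, seq[5] = 12+3 = 15 → [5, 5, 6, 9, 12, 15, 3, 3]
k=6: 3<15, seq[6] = 15+3 = 18 → [5, 5, 6, 9, 12, 15, 18, 3]
k=7: 3<18, seq[7] = 18+3 = 21 → [5, 5, 6, 9, 12, 15, 18, 21]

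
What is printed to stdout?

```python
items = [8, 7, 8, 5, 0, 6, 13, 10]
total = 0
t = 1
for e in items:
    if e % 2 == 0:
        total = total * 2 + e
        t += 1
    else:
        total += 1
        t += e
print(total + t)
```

271

e=8: even, total = 0*2+8 = 8; t=2
e=7: not even, total = 8+1 = 9; t=9
e=8: even, total = 9*2+8 = 26; t=10
e=5: not even, total = 26+1 = 27; t=15
e=0: even, total = 27*2+0 = 54; t=16
e=6: even, total = 54*2+6 = 114; t=17
e=13: not even, total = 114+1 = 115; t=30
e=10: even, total = 115*2+10 = 240; t=31
total+t = 240+31 = 271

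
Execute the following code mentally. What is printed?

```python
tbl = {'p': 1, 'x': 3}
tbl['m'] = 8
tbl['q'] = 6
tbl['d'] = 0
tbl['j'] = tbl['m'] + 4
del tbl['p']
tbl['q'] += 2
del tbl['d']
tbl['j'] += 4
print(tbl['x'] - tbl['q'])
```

-5

tbl['m'] = 8 → {'p': 1, 'x': 3, 'm': 8}
tbl['q'] = 6 → {'p': 1, 'x': 3, 'm': 8, 'q': 6}
tbl['d'] = 0 → {'p': 1, 'x': 3, 'm': 8, 'q': 6, 'd': 0}
tbl['j'] = tbl['m']+4 = 12 → {'p': 1, 'x': 3, 'm': 8, 'q': 6, 'd': 0, 'j': 12}
del 'p' → {'x': 3, 'm': 8, 'q': 6, 'd': 0, 'j': 12}
tbl['q'] = 6+2 = 8 → {'x': 3, 'm': 8, 'q': 8, 'd': 0, 'j': 12}
del 'd' → {'x': 3, 'm': 8, 'q': 8, 'j': 12}
tbl['j'] = 12+4 = 16 → {'x': 3, 'm': 8, 'q': 8, 'j': 16}
tbl['x']-tbl['q'] = 3-8 = -5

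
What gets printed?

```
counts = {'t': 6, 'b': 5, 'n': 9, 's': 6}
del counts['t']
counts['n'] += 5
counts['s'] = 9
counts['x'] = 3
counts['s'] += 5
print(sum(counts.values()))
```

36

del 't' → {'b': 5, 'n': 9, 's': 6}
counts['n'] = 9+5 = 14 → {'b': 5, 'n': 14, 's': 6}
counts['s'] = 9 → {'b': 5, 'n': 14, 's': 9}
counts['x'] = 3 → {'b': 5, 'n': 14, 's': 9, 'x': 3}
counts['s'] = 9+5 = 14 → {'b': 5, 'n': 14, 's': 14, 'x': 3}
sum of values = 36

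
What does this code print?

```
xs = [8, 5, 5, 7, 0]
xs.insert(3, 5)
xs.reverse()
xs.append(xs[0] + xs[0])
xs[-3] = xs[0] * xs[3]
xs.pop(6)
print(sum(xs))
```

insert 5 at 3 → [8, 5, 5, 5, 7, 0]
reverse → [0, 7, 5, 5, 5, 8]
append xs[0]+xs[0] = 0+0 = 0 → [0, 7, 5, 5, 5, 8, 0]
xs[-3] = xs[0]*xs[3] = 0*5 = 0 → [0, 7, 5, 5, 0, 8, 0]
pop(6) removes 0 → [0, 7, 5, 5, 0, 8]
sum = 25

25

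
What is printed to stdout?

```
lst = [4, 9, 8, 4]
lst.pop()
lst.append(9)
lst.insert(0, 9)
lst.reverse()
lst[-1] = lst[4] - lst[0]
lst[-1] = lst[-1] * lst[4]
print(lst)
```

[9, 8, 9, 4, 0]

pop() removes 4 → [4, 9, 8]
append 9 → [4, 9, 8, 9]
insert 9 at 0 → [9, 4, 9, 8, 9]
reverse → [9, 8, 9, 4, 9]
lst[-1] = lst[4]-lst[0] = 9-9 = 0 → [9, 8, 9, 4, 0]
lst[-1] = lst[-1]*lst[4] = 0*0 = 0 → [9, 8, 9, 4, 0]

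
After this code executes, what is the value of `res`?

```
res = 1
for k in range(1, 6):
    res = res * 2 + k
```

k=1: res = 1*2+1 = 3
k=2: res = 3*2+2 = 8
k=3: res = 8*2+3 = 19
k=4: res = 19*2+4 = 42
k=5: res = 42*2+5 = 89

89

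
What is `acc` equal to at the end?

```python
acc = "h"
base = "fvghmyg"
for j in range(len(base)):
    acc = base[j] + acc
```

'gymhgvfh'

j=0: prepend 'f' → 'fh'
j=1: prepend 'v' → 'vfh'
j=2: prepend 'g' → 'gvfh'
j=3: prepend 'h' → 'hgvfh'
j=4: prepend 'm' → 'mhgvfh'
j=5: prepend 'y' → 'ymhgvfh'
j=6: prepend 'g' → 'gymhgvfh'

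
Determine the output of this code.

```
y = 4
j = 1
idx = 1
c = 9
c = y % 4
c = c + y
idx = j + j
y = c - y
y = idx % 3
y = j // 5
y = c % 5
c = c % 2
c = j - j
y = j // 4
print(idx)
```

2

c = 4%4 = 0
c = 0+4 = 4
idx = 1+1 = 2
y = 4-4 = 0
y = 2%3 = 2
y = 1//5 = 0
y = 4%5 = 4
c = 4%2 = 0
c = 1-1 = 0
y = 1//4 = 0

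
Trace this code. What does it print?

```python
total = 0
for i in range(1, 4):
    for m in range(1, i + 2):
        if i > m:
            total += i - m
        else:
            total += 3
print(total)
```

22

i=1,m=1: not 1>1, total = 0+3 = 3
i=1,m=2: not 1>2, total = 3+3 = 6
i=2,m=1: 2>1, total = 6+1 = 7
i=2,m=2: not 2>2, total = 7+3 = 10
i=2,m=3: not 2>3, total = 10+3 = 13
i=3,m=1: 3>1, total = 13+2 = 15
i=3,m=2: 3>2, total = 15+1 = 16
i=3,m=3: not 3>3, total = 16+3 = 19
i=3,m=4: not 3>4, total = 19+3 = 22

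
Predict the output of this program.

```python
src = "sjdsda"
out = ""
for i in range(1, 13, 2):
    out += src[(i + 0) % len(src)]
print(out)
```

jsajsa

i=1: add src[1]='j' → 'j'
i=3: add src[3]='s' → 'js'
i=5: add src[5]='a' → 'jsa'
i=7: add src[1]='j' → 'jsaj'
i=9: add src[3]='s' → 'jsajs'
i=11: add src[5]='a' → 'jsajsa'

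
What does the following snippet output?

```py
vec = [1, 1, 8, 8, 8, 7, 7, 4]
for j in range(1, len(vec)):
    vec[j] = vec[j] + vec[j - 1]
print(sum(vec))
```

174

j=1: vec[1] = 1+1 = 2 → [1, 2, 8, 8, 8, 7, 7, 4]
j=2: vec[2] = 8+2 = 10 → [1, 2, 10, 8, 8, 7, 7, 4]
j=3: vec[3] = 8+10 = 18 → [1, 2, 10, 18, 8, 7, 7, 4]
j=4: vec[4] = 8+18 = 26 → [1, 2, 10, 18, 26, 7, 7, 4]
j=5: vec[5] = 7+26 = 33 → [1, 2, 10, 18, 26, 33, 7, 4]
j=6: vec[6] = 7+33 = 40 → [1, 2, 10, 18, 26, 33, 40, 4]
j=7: vec[7] = 4+40 = 44 → [1, 2, 10, 18, 26, 33, 40, 44]
sum = 174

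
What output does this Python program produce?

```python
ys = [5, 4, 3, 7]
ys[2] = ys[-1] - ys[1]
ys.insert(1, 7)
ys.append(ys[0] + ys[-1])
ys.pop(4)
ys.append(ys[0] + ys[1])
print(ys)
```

ys[2] = ys[-1]-ys[1] = 7-4 = 3 → [5, 4, 3, 7]
insert 7 at 1 → [5, 7, 4, 3, 7]
append ys[0]+ys[-1] = 5+7 = 12 → [5, 7, 4, 3, 7, 12]
pop(4) removes 7 → [5, 7, 4, 3, 12]
append ys[0]+ys[1] = 5+7 = 12 → [5, 7, 4, 3, 12, 12]

[5, 7, 4, 3, 12, 12]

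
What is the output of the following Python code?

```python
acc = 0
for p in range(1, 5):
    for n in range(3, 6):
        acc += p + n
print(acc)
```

p=1,n=3: acc = 0+4 = 4
p=1,n=4: acc = 4+5 = 9
p=1,n=5: acc = 9+6 = 15
p=2,n=3: acc = 15+5 = 20
p=2,n=4: acc = 20+6 = 26
p=2,n=5: acc = 26+7 = 33
p=3,n=3: acc = 33+6 = 39
p=3,n=4: acc = 39+7 = 46
p=3,n=5: acc = 46+8 = 54
p=4,n=3: acc = 54+7 = 61
p=4,n=4: acc = 61+8 = 69
p=4,n=5: acc = 69+9 = 78

78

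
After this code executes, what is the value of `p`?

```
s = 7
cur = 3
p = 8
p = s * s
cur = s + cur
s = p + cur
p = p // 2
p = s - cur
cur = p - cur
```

49

p = 7*7 = 49
cur = 7+3 = 10
s = 49+10 = 59
p = 49//2 = 24
p = 59-10 = 49
cur = 49-10 = 39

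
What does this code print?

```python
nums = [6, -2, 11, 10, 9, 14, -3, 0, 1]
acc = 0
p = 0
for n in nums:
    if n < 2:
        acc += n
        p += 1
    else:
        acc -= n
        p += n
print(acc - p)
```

n=6: not <2, acc = 0-6 = -6; p=6
n=-2: <2, acc = (-6)+(-2) = -8; p=7
n=11: not <2, acc = (-8)-11 = -19; p=18
n=10: not <2, acc = (-19)-10 = -29; p=28
n=9: not <2, acc = (-29)-9 = -38; p=37
n=14: not <2, acc = (-38)-14 = -52; p=51
n=-3: <2, acc = (-52)+(-3) = -55; p=52
n=0: <2, acc = (-55)+0 = -55; p=53
n=1: <2, acc = (-55)+1 = -54; p=54
acc-p = (-54)-54 = -108

-108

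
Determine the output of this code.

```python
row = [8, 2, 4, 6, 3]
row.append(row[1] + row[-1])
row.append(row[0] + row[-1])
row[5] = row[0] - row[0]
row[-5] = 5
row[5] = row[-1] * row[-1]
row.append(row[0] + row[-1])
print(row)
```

[8, 2, 5, 6, 3, 169, 13, 21]

append row[1]+row[-1] = 2+3 = 5 → [8, 2, 4, 6, 3, 5]
append row[0]+row[-1] = 8+5 = 13 → [8, 2, 4, 6, 3, 5, 13]
row[5] = row[0]-row[0] = 8-8 = 0 → [8, 2, 4, 6, 3, 0, 13]
row[-5] = 5 → [8, 2, 5, 6, 3, 0, 13]
row[5] = row[-1]*row[-1] = 13*13 = 169 → [8, 2, 5, 6, 3, 169, 13]
append row[0]+row[-1] = 8+13 = 21 → [8, 2, 5, 6, 3, 169, 13, 21]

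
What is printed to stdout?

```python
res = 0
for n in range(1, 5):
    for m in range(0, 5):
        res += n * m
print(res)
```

n=1,m=0: res = 0+0 = 0
n=1,m=1: res = 0+1 = 1
n=1,m=2: res = 1+2 = 3
n=1,m=3: res = 3+3 = 6
n=1,m=4: res = 6+4 = 10
n=2,m=0: res = 10+0 = 10
n=2,m=1: res = 10+2 = 12
n=2,m=2: res = 12+4 = 16
n=2,m=3: res = 16+6 = 22
n=2,m=4: res = 22+8 = 30
n=3,m=0: res = 30+0 = 30
n=3,m=1: res = 30+3 = 33
n=3,m=2: res = 33+6 = 39
n=3,m=3: res = 39+9 = 48
n=3,m=4: res = 48+12 = 60
n=4,m=0: res = 60+0 = 60
n=4,m=1: res = 60+4 = 64
n=4,m=2: res = 64+8 = 72
n=4,m=3: res = 72+12 = 84
n=4,m=4: res = 84+16 = 100

100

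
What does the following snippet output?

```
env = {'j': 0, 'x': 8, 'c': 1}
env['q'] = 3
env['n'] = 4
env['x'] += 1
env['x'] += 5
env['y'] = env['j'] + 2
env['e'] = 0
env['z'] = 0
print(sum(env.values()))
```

24

env['q'] = 3 → {'j': 0, 'x': 8, 'c': 1, 'q': 3}
env['n'] = 4 → {'j': 0, 'x': 8, 'c': 1, 'q': 3, 'n': 4}
env['x'] = 8+1 = 9 → {'j': 0, 'x': 9, 'c': 1, 'q': 3, 'n': 4}
env['x'] = 9+5 = 14 → {'j': 0, 'x': 14, 'c': 1, 'q': 3, 'n': 4}
env['y'] = env['j']+2 = 2 → {'j': 0, 'x': 14, 'c': 1, 'q': 3, 'n': 4, 'y': 2}
env['e'] = 0 → {'j': 0, 'x': 14, 'c': 1, 'q': 3, 'n': 4, 'y': 2, 'e': 0}
env['z'] = 0 → {'j': 0, 'x': 14, 'c': 1, 'q': 3, 'n': 4, 'y': 2, 'e': 0, 'z': 0}
sum of values = 24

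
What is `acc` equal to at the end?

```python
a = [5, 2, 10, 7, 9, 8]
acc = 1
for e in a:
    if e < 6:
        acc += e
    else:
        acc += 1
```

12

e=5: <6, acc = 1+5 = 6
e=2: <6, acc = 6+2 = 8
e=10: not <6, acc = 8+1 = 9
e=7: not <6, acc = 9+1 = 10
e=9: not <6, acc = 10+1 = 11
e=8: not <6, acc = 11+1 = 12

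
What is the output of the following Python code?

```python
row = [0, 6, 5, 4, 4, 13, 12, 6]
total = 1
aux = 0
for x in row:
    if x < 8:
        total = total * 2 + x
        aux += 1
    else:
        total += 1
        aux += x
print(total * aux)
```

7254

x=0: <8, total = 1*2+0 = 2; aux=1
x=6: <8, total = 2*2+6 = 10; aux=2
x=5: <8, total = 10*2+5 = 25; aux=3
x=4: <8, total = 25*2+4 = 54; aux=4
x=4: <8, total = 54*2+4 = 112; aux=5
x=13: not <8, total = 112+1 = 113; aux=18
x=12: not <8, total = 113+1 = 114; aux=30
x=6: <8, total = 114*2+6 = 234; aux=31
total*aux = 234*31 = 7254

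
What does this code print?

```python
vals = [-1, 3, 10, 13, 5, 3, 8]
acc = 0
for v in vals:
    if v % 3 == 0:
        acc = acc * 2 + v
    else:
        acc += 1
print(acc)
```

v=-1: not %3==0, acc = 0+1 = 1
v=3: %3==0, acc = 1*2+3 = 5
v=10: not %3==0, acc = 5+1 = 6
v=13: not %3==0, acc = 6+1 = 7
v=5: not %3==0, acc = 7+1 = 8
v=3: %3==0, acc = 8*2+3 = 19
v=8: not %3==0, acc = 19+1 = 20

20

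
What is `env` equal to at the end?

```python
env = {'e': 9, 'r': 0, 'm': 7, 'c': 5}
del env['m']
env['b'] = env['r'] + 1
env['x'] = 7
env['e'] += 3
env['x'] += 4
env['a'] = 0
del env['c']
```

del 'm' → {'e': 9, 'r': 0, 'c': 5}
env['b'] = env['r']+1 = 1 → {'e': 9, 'r': 0, 'c': 5, 'b': 1}
env['x'] = 7 → {'e': 9, 'r': 0, 'c': 5, 'b': 1, 'x': 7}
env['e'] = 9+3 = 12 → {'e': 12, 'r': 0, 'c': 5, 'b': 1, 'x': 7}
env['x'] = 7+4 = 11 → {'e': 12, 'r': 0, 'c': 5, 'b': 1, 'x': 11}
env['a'] = 0 → {'e': 12, 'r': 0, 'c': 5, 'b': 1, 'x': 11, 'a': 0}
del 'c' → {'e': 12, 'r': 0, 'b': 1, 'x': 11, 'a': 0}

{'e': 12, 'r': 0, 'b': 1, 'x': 11, 'a': 0}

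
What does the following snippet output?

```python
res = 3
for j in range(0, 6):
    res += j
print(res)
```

18

j=0: res = 3+0 = 3
j=1: res = 3+1 = 4
j=2: res = 4+2 = 6
j=3: res = 6+3 = 9
j=4: res = 9+4 = 13
j=5: res = 13+5 = 18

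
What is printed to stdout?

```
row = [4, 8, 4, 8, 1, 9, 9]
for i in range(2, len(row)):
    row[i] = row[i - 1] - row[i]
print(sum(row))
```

-30

i=2: row[2] = 8-4 = 4 → [4, 8, 4, 8, 1, 9, 9]
i=3: row[3] = 4-8 = -4 → [4, 8, 4, -4, 1, 9, 9]
i=4: row[4] = (-4)-1 = -5 → [4, 8, 4, -4, -5, 9, 9]
i=5: row[5] = (-5)-9 = -14 → [4, 8, 4, -4, -5, -14, 9]
i=6: row[6] = (-14)-9 = -23 → [4, 8, 4, -4, -5, -14, -23]
sum = -30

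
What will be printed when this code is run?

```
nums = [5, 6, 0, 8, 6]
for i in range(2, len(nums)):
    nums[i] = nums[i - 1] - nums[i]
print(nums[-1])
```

-8

i=2: nums[2] = 6-0 = 6 → [5, 6, 6, 8, 6]
i=3: nums[3] = 6-8 = -2 → [5, 6, 6, -2, 6]
i=4: nums[4] = (-2)-6 = -8 → [5, 6, 6, -2, -8]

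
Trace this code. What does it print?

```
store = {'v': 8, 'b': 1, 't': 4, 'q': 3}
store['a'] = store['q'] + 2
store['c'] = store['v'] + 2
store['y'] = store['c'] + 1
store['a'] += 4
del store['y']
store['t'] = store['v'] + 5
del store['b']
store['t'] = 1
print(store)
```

store['a'] = store['q']+2 = 5 → {'v': 8, 'b': 1, 't': 4, 'q': 3, 'a': 5}
store['c'] = store['v']+2 = 10 → {'v': 8, 'b': 1, 't': 4, 'q': 3, 'a': 5, 'c': 10}
store['y'] = store['c']+1 = 11 → {'v': 8, 'b': 1, 't': 4, 'q': 3, 'a': 5, 'c': 10, 'y': 11}
store['a'] = 5+4 = 9 → {'v': 8, 'b': 1, 't': 4, 'q': 3, 'a': 9, 'c': 10, 'y': 11}
del 'y' → {'v': 8, 'b': 1, 't': 4, 'q': 3, 'a': 9, 'c': 10}
store['t'] = store['v']+5 = 13 → {'v': 8, 'b': 1, 't': 13, 'q': 3, 'a': 9, 'c': 10}
del 'b' → {'v': 8, 't': 13, 'q': 3, 'a': 9, 'c': 10}
store['t'] = 1 → {'v': 8, 't': 1, 'q': 3, 'a': 9, 'c': 10}

{'v': 8, 't': 1, 'q': 3, 'a': 9, 'c': 10}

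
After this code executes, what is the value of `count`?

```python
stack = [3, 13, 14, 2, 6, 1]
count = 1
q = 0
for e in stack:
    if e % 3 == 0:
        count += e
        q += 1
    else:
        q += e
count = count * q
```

e=3: %3==0, count = 1+3 = 4; q=1
e=13: not %3==0; q=14
e=14: not %3==0; q=28
e=2: not %3==0; q=30
e=6: %3==0, count = 4+6 = 10; q=31
e=1: not %3==0; q=32
count*q = 10*32 = 320

320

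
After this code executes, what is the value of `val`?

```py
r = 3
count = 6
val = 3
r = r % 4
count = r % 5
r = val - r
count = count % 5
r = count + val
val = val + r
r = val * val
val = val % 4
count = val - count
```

1

r = 3%4 = 3
count = 3%5 = 3
r = 3-3 = 0
count = 3%5 = 3
r = 3+3 = 6
val = 3+6 = 9
r = 9*9 = 81
val = 9%4 = 1
count = 1-3 = -2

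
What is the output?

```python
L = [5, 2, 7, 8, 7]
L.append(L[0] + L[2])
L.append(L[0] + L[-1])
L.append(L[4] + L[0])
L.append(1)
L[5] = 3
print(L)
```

[5, 2, 7, 8, 7, 3, 17, 12, 1]

append L[0]+L[2] = 5+7 = 12 → [5, 2, 7, 8, 7, 12]
append L[0]+L[-1] = 5+12 = 17 → [5, 2, 7, 8, 7, 12, 17]
append L[4]+L[0] = 7+5 = 12 → [5, 2, 7, 8, 7, 12, 17, 12]
append 1 → [5, 2, 7, 8, 7, 12, 17, 12, 1]
L[5] = 3 → [5, 2, 7, 8, 7, 3, 17, 12, 1]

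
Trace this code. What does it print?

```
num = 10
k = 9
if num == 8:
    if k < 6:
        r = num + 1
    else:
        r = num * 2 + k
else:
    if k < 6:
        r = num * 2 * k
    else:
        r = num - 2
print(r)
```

8

num=10, k=9
num == 8 is False; k < 6 is False
→ r = num - 2 = 8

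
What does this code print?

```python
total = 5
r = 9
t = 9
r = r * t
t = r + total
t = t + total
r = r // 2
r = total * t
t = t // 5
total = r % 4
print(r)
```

455

r = 9*9 = 81
t = 81+5 = 86
t = 86+5 = 91
r = 81//2 = 40
r = 5*91 = 455
t = 91//5 = 18
total = 455%4 = 3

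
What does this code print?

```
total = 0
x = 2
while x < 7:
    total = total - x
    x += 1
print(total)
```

-20

x=2: total = 0-2 = -2
x=3: total = (-2)-3 = -5
x=4: total = (-5)-4 = -9
x=5: total = (-9)-5 = -14
x=6: total = (-14)-6 = -20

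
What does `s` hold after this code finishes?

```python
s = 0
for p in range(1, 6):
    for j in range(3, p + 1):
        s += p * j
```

p=3,j=3: s = 0+9 = 9
p=4,j=3: s = 9+12 = 21
p=4,j=4: s = 21+16 = 37
p=5,j=3: s = 37+15 = 52
p=5,j=4: s = 52+20 = 72
p=5,j=5: s = 72+25 = 97

97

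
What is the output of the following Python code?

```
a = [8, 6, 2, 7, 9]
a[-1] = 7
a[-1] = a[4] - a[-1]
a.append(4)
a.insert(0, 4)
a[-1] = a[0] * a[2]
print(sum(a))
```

51

a[-1] = 7 → [8, 6, 2, 7, 7]
a[-1] = a[4]-a[-1] = 7-7 = 0 → [8, 6, 2, 7, 0]
append 4 → [8, 6, 2, 7, 0, 4]
insert 4 at 0 → [4, 8, 6, 2, 7, 0, 4]
a[-1] = a[0]*a[2] = 4*6 = 24 → [4, 8, 6, 2, 7, 0, 24]
sum = 51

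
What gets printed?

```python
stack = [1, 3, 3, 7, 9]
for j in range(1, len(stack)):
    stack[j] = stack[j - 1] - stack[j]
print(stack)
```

[1, -2, -5, -12, -21]

j=1: stack[1] = 1-3 = -2 → [1, -2, 3, 7, 9]
j=2: stack[2] = (-2)-3 = -5 → [1, -2, -5, 7, 9]
j=3: stack[3] = (-5)-7 = -12 → [1, -2, -5, -12, 9]
j=4: stack[4] = (-12)-9 = -21 → [1, -2, -5, -12, -21]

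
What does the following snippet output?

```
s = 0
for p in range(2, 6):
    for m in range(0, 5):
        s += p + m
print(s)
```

p=2,m=0: s = 0+2 = 2
p=2,m=1: s = 2+3 = 5
p=2,m=2: s = 5+4 = 9
p=2,m=3: s = 9+5 = 14
p=2,m=4: s = 14+6 = 20
p=3,m=0: s = 20+3 = 23
p=3,m=1: s = 23+4 = 27
p=3,m=2: s = 27+5 = 32
p=3,m=3: s = 32+6 = 38
p=3,m=4: s = 38+7 = 45
p=4,m=0: s = 45+4 = 49
p=4,m=1: s = 49+5 = 54
p=4,m=2: s = 54+6 = 60
p=4,m=3: s = 60+7 = 67
p=4,m=4: s = 67+8 = 75
p=5,m=0: s = 75+5 = 80
p=5,m=1: s = 80+6 = 86
p=5,m=2: s = 86+7 = 93
p=5,m=3: s = 93+8 = 101
p=5,m=4: s = 101+9 = 110

110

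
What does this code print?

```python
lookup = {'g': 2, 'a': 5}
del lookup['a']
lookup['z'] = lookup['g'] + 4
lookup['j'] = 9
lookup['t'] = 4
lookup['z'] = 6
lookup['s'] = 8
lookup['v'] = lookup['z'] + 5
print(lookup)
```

del 'a' → {'g': 2}
lookup['z'] = lookup['g']+4 = 6 → {'g': 2, 'z': 6}
lookup['j'] = 9 → {'g': 2, 'z': 6, 'j': 9}
lookup['t'] = 4 → {'g': 2, 'z': 6, 'j': 9, 't': 4}
lookup['z'] = 6 → {'g': 2, 'z': 6, 'j': 9, 't': 4}
lookup['s'] = 8 → {'g': 2, 'z': 6, 'j': 9, 't': 4, 's': 8}
lookup['v'] = lookup['z']+5 = 11 → {'g': 2, 'z': 6, 'j': 9, 't': 4, 's': 8, 'v': 11}

{'g': 2, 'z': 6, 'j': 9, 't': 4, 's': 8, 'v': 11}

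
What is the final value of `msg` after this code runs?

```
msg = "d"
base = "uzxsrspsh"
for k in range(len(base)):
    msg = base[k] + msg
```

'hspsrsxzud'

k=0: prepend 'u' → 'ud'
k=1: prepend 'z' → 'zud'
k=2: prepend 'x' → 'xzud'
k=3: prepend 's' → 'sxzud'
k=4: prepend 'r' → 'rsxzud'
k=5: prepend 's' → 'srsxzud'
k=6: prepend 'p' → 'psrsxzud'
k=7: prepend 's' → 'spsrsxzud'
k=8: prepend 'h' → 'hspsrsxzud'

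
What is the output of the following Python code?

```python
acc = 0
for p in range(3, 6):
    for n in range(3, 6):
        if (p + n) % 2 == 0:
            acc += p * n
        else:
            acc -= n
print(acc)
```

p=3,n=3: even sum, acc = 0+9 = 9
p=3,n=4: odd sum, acc = 9-4 = 5
p=3,n=5: even sum, acc = 5+15 = 20
p=4,n=3: odd sum, acc = 20-3 = 17
p=4,n=4: even sum, acc = 17+16 = 33
p=4,n=5: odd sum, acc = 33-5 = 28
p=5,n=3: even sum, acc = 28+15 = 43
p=5,n=4: odd sum, acc = 43-4 = 39
p=5,n=5: even sum, acc = 39+25 = 64

64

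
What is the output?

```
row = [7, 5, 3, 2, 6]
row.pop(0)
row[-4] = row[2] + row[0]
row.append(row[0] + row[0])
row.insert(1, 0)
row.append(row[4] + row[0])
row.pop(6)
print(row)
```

pop(0) removes 7 → [5, 3, 2, 6]
row[-4] = row[2]+row[0] = 2+5 = 7 → [7, 3, 2, 6]
append row[0]+row[0] = 7+7 = 14 → [7, 3, 2, 6, 14]
insert 0 at 1 → [7, 0, 3, 2, 6, 14]
append row[4]+row[0] = 6+7 = 13 → [7, 0, 3, 2, 6, 14, 13]
pop(6) removes 13 → [7, 0, 3, 2, 6, 14]

[7, 0, 3, 2, 6, 14]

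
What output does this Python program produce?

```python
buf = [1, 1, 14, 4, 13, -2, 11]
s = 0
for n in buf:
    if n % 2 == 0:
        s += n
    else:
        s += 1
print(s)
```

20

n=1: not even, s = 0+1 = 1
n=1: not even, s = 1+1 = 2
n=14: even, s = 2+14 = 16
n=4: even, s = 16+4 = 20
n=13: not even, s = 20+1 = 21
n=-2: even, s = 21+(-2) = 19
n=11: not even, s = 19+1 = 20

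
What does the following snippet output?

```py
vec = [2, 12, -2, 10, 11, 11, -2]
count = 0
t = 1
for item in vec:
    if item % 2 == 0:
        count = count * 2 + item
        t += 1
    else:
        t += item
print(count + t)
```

166

item=2: even, count = 0*2+2 = 2; t=2
item=12: even, count = 2*2+12 = 16; t=3
item=-2: even, count = 16*2+(-2) = 30; t=4
item=10: even, count = 30*2+10 = 70; t=5
item=11: not even; t=16
item=11: not even; t=27
item=-2: even, count = 70*2+(-2) = 138; t=28
count+t = 138+28 = 166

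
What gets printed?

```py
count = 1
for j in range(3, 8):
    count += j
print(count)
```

26

j=3: count = 1+3 = 4
j=4: count = 4+4 = 8
j=5: count = 8+5 = 13
j=6: count = 13+6 = 19
j=7: count = 19+7 = 26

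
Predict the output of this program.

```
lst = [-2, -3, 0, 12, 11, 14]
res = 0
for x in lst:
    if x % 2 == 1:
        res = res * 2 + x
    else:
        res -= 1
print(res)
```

-4

x=-2: not odd, res = 0-1 = -1
x=-3: odd, res = (-1)*2+(-3) = -5
x=0: not odd, res = (-5)-1 = -6
x=12: not odd, res = (-6)-1 = -7
x=11: odd, res = (-7)*2+11 = -3
x=14: not odd, res = (-3)-1 = -4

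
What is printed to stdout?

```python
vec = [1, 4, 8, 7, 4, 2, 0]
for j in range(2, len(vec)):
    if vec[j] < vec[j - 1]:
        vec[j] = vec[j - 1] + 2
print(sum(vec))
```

65

j=2: 8>=4, unchanged → [1, 4, 8, 7, 4, 2, 0]
j=3: 7<8, vec[3] = 8+2 = 10 → [1, 4, 8, 10, 4, 2, 0]
j=4: 4<10, vec[4] = 10+2 = 12 → [1, 4, 8, 10, 12, 2, 0]
j=5: 2<12, vec[5] = 12+2 = 14 → [1, 4, 8, 10, 12, 14, 0]
j=6: 0<14, vec[6] = 14+2 = 16 → [1, 4, 8, 10, 12, 14, 16]
sum = 65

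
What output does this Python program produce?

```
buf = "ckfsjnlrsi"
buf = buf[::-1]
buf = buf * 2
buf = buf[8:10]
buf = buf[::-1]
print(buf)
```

ck

reverse → 'isrlnjsfkc'
repeat ×2 → 'isrlnjsfkcisrlnjsfkc'
slice [8:10] → 'kc'
reverse → 'ck'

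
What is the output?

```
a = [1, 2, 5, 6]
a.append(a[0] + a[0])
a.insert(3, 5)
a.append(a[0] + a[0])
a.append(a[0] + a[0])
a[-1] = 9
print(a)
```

[1, 2, 5, 5, 6, 2, 2, 9]

append a[0]+a[0] = 1+1 = 2 → [1, 2, 5, 6, 2]
insert 5 at 3 → [1, 2, 5, 5, 6, 2]
append a[0]+a[0] = 1+1 = 2 → [1, 2, 5, 5, 6, 2, 2]
append a[0]+a[0] = 1+1 = 2 → [1, 2, 5, 5, 6, 2, 2, 2]
a[-1] = 9 → [1, 2, 5, 5, 6, 2, 2, 9]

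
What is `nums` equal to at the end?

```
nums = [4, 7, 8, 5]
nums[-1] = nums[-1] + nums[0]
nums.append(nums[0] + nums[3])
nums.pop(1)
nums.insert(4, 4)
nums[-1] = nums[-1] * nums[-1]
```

nums[-1] = nums[-1]+nums[0] = 5+4 = 9 → [4, 7, 8, 9]
append nums[0]+nums[3] = 4+9 = 13 → [4, 7, 8, 9, 13]
pop(1) removes 7 → [4, 8, 9, 13]
insert 4 at 4 → [4, 8, 9, 13, 4]
nums[-1] = nums[-1]*nums[-1] = 4*4 = 16 → [4, 8, 9, 13, 16]

[4, 8, 9, 13, 16]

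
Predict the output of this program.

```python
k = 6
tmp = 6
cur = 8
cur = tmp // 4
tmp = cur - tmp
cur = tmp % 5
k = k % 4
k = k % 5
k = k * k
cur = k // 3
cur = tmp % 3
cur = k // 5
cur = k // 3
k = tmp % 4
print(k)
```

3

cur = 6//4 = 1
tmp = 1-6 = -5
cur = (-5)%5 = 0
k = 6%4 = 2
k = 2%5 = 2
k = 2*2 = 4
cur = 4//3 = 1
cur = (-5)%3 = 1
cur = 4//5 = 0
cur = 4//3 = 1
k = (-5)%4 = 3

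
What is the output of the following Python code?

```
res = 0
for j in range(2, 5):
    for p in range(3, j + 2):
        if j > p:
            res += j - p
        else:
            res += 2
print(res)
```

11

j=2,p=3: not 2>3, res = 0+2 = 2
j=3,p=3: not 3>3, res = 2+2 = 4
j=3,p=4: not 3>4, res = 4+2 = 6
j=4,p=3: 4>3, res = 6+1 = 7
j=4,p=4: not 4>4, res = 7+2 = 9
j=4,p=5: not 4>5, res = 9+2 = 11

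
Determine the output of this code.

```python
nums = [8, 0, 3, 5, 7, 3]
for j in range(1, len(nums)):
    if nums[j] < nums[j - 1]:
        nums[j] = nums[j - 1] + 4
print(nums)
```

j=1: 0<8, nums[1] = 8+4 = 12 → [8, 12, 3, 5, 7, 3]
j=2: 3<12, nums[2] = 12+4 = 16 → [8, 12, 16, 5, 7, 3]
j=3: 5<16, nums[3] = 16+4 = 20 → [8, 12, 16, 20, 7, 3]
j=4: 7<20, nums[4] = 20+4 = 24 → [8, 12, 16, 20, 24, 3]
j=5: 3<24, nums[5] = 24+4 = 28 → [8, 12, 16, 20, 24, 28]

[8, 12, 16, 20, 24, 28]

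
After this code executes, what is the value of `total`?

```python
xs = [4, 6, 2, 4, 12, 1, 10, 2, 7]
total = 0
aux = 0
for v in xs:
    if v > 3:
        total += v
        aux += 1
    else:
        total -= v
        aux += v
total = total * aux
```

v=4: >3, total = 0+4 = 4; aux=1
v=6: >3, total = 4+6 = 10; aux=2
v=2: not >3, total = 10-2 = 8; aux=4
v=4: >3, total = 8+4 = 12; aux=5
v=12: >3, total = 12+12 = 24; aux=6
v=1: not >3, total = 24-1 = 23; aux=7
v=10: >3, total = 23+10 = 33; aux=8
v=2: not >3, total = 33-2 = 31; aux=10
v=7: >3, total = 31+7 = 38; aux=11
total*aux = 38*11 = 418

418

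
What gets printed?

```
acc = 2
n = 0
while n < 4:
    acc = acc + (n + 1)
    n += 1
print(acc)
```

n=0: acc = 2+1 = 3
n=1: acc = 3+2 = 5
n=2: acc = 5+3 = 8
n=3: acc = 8+4 = 12

12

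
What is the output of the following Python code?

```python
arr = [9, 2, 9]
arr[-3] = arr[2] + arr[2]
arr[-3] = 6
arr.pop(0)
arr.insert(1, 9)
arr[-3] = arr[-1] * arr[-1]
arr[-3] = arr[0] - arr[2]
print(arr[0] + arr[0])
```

144

arr[-3] = arr[2]+arr[2] = 9+9 = 18 → [18, 2, 9]
arr[-3] = 6 → [6, 2, 9]
pop(0) removes 6 → [2, 9]
insert 9 at 1 → [2, 9, 9]
arr[-3] = arr[-1]*arr[-1] = 9*9 = 81 → [81, 9, 9]
arr[-3] = arr[0]-arr[2] = 81-9 = 72 → [72, 9, 9]
arr[0]+arr[0] = 72+72 = 144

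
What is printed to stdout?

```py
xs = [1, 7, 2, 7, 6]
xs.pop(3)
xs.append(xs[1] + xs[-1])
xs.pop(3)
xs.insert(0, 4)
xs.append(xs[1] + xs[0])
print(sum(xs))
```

pop(3) removes 7 → [1, 7, 2, 6]
append xs[1]+xs[-1] = 7+6 = 13 → [1, 7, 2, 6, 13]
pop(3) removes 6 → [1, 7, 2, 13]
insert 4 at 0 → [4, 1, 7, 2, 13]
append xs[1]+xs[0] = 1+4 = 5 → [4, 1, 7, 2, 13, 5]
sum = 32

32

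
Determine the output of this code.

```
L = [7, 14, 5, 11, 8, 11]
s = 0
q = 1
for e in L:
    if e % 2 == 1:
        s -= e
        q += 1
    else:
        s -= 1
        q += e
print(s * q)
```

e=7: odd, s = 0-7 = -7; q=2
e=14: not odd, s = (-7)-1 = -8; q=16
e=5: odd, s = (-8)-5 = -13; q=17
e=11: odd, s = (-13)-11 = -24; q=18
e=8: not odd, s = (-24)-1 = -25; q=26
e=11: odd, s = (-25)-11 = -36; q=27
s*q = (-36)*27 = -972

-972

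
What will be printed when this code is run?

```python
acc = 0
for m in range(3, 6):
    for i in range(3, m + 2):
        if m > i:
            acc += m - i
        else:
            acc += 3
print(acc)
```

m=3,i=3: not 3>3, acc = 0+3 = 3
m=3,i=4: not 3>4, acc = 3+3 = 6
m=4,i=3: 4>3, acc = 6+1 = 7
m=4,i=4: not 4>4, acc = 7+3 = 10
m=4,i=5: not 4>5, acc = 10+3 = 13
m=5,i=3: 5>3, acc = 13+2 = 15
m=5,i=4: 5>4, acc = 15+1 = 16
m=5,i=5: not 5>5, acc = 16+3 = 19
m=5,i=6: not 5>6, acc = 19+3 = 22

22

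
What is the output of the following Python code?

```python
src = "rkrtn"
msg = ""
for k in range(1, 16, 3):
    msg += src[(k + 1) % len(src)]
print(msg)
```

k=1: add src[2]='r' → 'r'
k=4: add src[0]='r' → 'rr'
k=7: add src[3]='t' → 'rrt'
k=10: add src[1]='k' → 'rrtk'
k=13: add src[4]='n' → 'rrtkn'

rrtkn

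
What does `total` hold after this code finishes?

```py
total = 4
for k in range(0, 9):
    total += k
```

40

k=0: total = 4+0 = 4
k=1: total = 4+1 = 5
k=2: total = 5+2 = 7
k=3: total = 7+3 = 10
k=4: total = 10+4 = 14
k=5: total = 14+5 = 19
k=6: total = 19+6 = 25
k=7: total = 25+7 = 32
k=8: total = 32+8 = 40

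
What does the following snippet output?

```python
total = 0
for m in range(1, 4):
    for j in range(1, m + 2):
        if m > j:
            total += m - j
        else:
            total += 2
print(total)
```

16

m=1,j=1: not 1>1, total = 0+2 = 2
m=1,j=2: not 1>2, total = 2+2 = 4
m=2,j=1: 2>1, total = 4+1 = 5
m=2,j=2: not 2>2, total = 5+2 = 7
m=2,j=3: not 2>3, total = 7+2 = 9
m=3,j=1: 3>1, total = 9+2 = 11
m=3,j=2: 3>2, total = 11+1 = 12
m=3,j=3: not 3>3, total = 12+2 = 14
m=3,j=4: not 3>4, total = 14+2 = 16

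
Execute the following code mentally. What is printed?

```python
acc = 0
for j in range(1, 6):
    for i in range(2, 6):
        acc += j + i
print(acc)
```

130

j=1,i=2: acc = 0+3 = 3
j=1,i=3: acc = 3+4 = 7
j=1,i=4: acc = 7+5 = 12
j=1,i=5: acc = 12+6 = 18
j=2,i=2: acc = 18+4 = 22
j=2,i=3: acc = 22+5 = 27
j=2,i=4: acc = 27+6 = 33
j=2,i=5: acc = 33+7 = 40
j=3,i=2: acc = 40+5 = 45
j=3,i=3: acc = 45+6 = 51
j=3,i=4: acc = 51+7 = 58
j=3,i=5: acc = 58+8 = 66
j=4,i=2: acc = 66+6 = 72
j=4,i=3: acc = 72+7 = 79
j=4,i=4: acc = 79+8 = 87
j=4,i=5: acc = 87+9 = 96
j=5,i=2: acc = 96+7 = 103
j=5,i=3: acc = 103+8 = 111
j=5,i=4: acc = 111+9 = 120
j=5,i=5: acc = 120+10 = 130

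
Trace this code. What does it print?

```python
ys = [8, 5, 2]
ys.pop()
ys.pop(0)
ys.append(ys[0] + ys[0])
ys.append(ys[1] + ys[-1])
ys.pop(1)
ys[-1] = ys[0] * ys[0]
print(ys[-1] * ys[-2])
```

125

pop() removes 2 → [8, 5]
pop(0) removes 8 → [5]
append ys[0]+ys[0] = 5+5 = 10 → [5, 10]
append ys[1]+ys[-1] = 10+10 = 20 → [5, 10, 20]
pop(1) removes 10 → [5, 20]
ys[-1] = ys[0]*ys[0] = 5*5 = 25 → [5, 25]
ys[-1]*ys[-2] = 25*5 = 125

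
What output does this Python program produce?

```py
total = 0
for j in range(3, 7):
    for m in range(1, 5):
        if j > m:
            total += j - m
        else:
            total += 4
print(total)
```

45

j=3,m=1: 3>1, total = 0+2 = 2
j=3,m=2: 3>2, total = 2+1 = 3
j=3,m=3: not 3>3, total = 3+4 = 7
j=3,m=4: not 3>4, total = 7+4 = 11
j=4,m=1: 4>1, total = 11+3 = 14
j=4,m=2: 4>2, total = 14+2 = 16
j=4,m=3: 4>3, total = 16+1 = 17
j=4,m=4: not 4>4, total = 17+4 = 21
j=5,m=1: 5>1, total = 21+4 = 25
j=5,m=2: 5>2, total = 25+3 = 28
j=5,m=3: 5>3, total = 28+2 = 30
j=5,m=4: 5>4, total = 30+1 = 31
j=6,m=1: 6>1, total = 31+5 = 36
j=6,m=2: 6>2, total = 36+4 = 40
j=6,m=3: 6>3, total = 40+3 = 43
j=6,m=4: 6>4, total = 43+2 = 45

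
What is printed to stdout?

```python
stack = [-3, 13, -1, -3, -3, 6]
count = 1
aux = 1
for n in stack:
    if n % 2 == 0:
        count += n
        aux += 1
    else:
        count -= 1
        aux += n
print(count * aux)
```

10

n=-3: not even, count = 1-1 = 0; aux=-2
n=13: not even, count = 0-1 = -1; aux=11
n=-1: not even, count = (-1)-1 = -2; aux=10
n=-3: not even, count = (-2)-1 = -3; aux=7
n=-3: not even, count = (-3)-1 = -4; aux=4
n=6: even, count = (-4)+6 = 2; aux=5
count*aux = 2*5 = 10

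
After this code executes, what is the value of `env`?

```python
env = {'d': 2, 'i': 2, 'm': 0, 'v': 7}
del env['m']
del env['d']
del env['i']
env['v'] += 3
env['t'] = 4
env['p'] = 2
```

{'v': 10, 't': 4, 'p': 2}

del 'm' → {'d': 2, 'i': 2, 'v': 7}
del 'd' → {'i': 2, 'v': 7}
del 'i' → {'v': 7}
env['v'] = 7+3 = 10 → {'v': 10}
env['t'] = 4 → {'v': 10, 't': 4}
env['p'] = 2 → {'v': 10, 't': 4, 'p': 2}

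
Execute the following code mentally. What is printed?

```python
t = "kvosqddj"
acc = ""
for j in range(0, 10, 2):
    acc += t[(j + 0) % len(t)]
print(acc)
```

j=0: add t[0]='k' → 'k'
j=2: add t[2]='o' → 'ko'
j=4: add t[4]='q' → 'koq'
j=6: add t[6]='d' → 'koqd'
j=8: add t[0]='k' → 'koqdk'

koqdk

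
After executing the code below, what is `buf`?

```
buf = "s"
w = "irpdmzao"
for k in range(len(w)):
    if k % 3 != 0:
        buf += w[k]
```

k=0: skip
k=1: add 'r' → 'sr'
k=2: add 'p' → 'srp'
k=3: skip
k=4: add 'm' → 'srpm'
k=5: add 'z' → 'srpmz'
k=6: skip
k=7: add 'o' → 'srpmzo'

'srpmzo'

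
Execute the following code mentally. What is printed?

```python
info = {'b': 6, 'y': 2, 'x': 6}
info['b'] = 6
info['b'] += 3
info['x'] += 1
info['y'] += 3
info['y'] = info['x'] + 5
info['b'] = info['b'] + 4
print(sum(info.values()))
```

info['b'] = 6 → {'b': 6, 'y': 2, 'x': 6}
info['b'] = 6+3 = 9 → {'b': 9, 'y': 2, 'x': 6}
info['x'] = 6+1 = 7 → {'b': 9, 'y': 2, 'x': 7}
info['y'] = 2+3 = 5 → {'b': 9, 'y': 5, 'x': 7}
info['y'] = info['x']+5 = 12 → {'b': 9, 'y': 12, 'x': 7}
info['b'] = info['b']+4 = 13 → {'b': 13, 'y': 12, 'x': 7}
sum of values = 32

32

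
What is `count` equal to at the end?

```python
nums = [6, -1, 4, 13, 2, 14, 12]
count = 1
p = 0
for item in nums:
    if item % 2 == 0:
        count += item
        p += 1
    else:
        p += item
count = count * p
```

663

item=6: even, count = 1+6 = 7; p=1
item=-1: not even; p=0
item=4: even, count = 7+4 = 11; p=1
item=13: not even; p=14
item=2: even, count = 11+2 = 13; p=15
item=14: even, count = 13+14 = 27; p=16
item=12: even, count = 27+12 = 39; p=17
count*p = 39*17 = 663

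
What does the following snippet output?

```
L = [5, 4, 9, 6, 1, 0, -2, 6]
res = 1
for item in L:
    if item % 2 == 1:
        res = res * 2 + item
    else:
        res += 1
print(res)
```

item=5: odd, res = 1*2+5 = 7
item=4: not odd, res = 7+1 = 8
item=9: odd, res = 8*2+9 = 25
item=6: not odd, res = 25+1 = 26
item=1: odd, res = 26*2+1 = 53
item=0: not odd, res = 53+1 = 54
item=-2: not odd, res = 54+1 = 55
item=6: not odd, res = 55+1 = 56

56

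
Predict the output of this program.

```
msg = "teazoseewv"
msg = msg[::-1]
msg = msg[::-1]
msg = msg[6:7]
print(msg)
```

e

reverse → 'vweesozaet'
reverse → 'teazoseewv'
slice [6:7] → 'e'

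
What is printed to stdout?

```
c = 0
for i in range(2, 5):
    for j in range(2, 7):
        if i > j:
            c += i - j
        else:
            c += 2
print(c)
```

i=2,j=2: not 2>2, c = 0+2 = 2
i=2,j=3: not 2>3, c = 2+2 = 4
i=2,j=4: not 2>4, c = 4+2 = 6
i=2,j=5: not 2>5, c = 6+2 = 8
i=2,j=6: not 2>6, c = 8+2 = 10
i=3,j=2: 3>2, c = 10+1 = 11
i=3,j=3: not 3>3, c = 11+2 = 13
i=3,j=4: not 3>4, c = 13+2 = 15
i=3,j=5: not 3>5, c = 15+2 = 17
i=3,j=6: not 3>6, c = 17+2 = 19
i=4,j=2: 4>2, c = 19+2 = 21
i=4,j=3: 4>3, c = 21+1 = 22
i=4,j=4: not 4>4, c = 22+2 = 24
i=4,j=5: not 4>5, c = 24+2 = 26
i=4,j=6: not 4>6, c = 26+2 = 28

28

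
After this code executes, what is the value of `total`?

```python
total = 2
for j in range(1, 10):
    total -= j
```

-43

j=1: total = 2-1 = 1
j=2: total = 1-2 = -1
j=3: total = (-1)-3 = -4
j=4: total = (-4)-4 = -8
j=5: total = (-8)-5 = -13
j=6: total = (-13)-6 = -19
j=7: total = (-19)-7 = -26
j=8: total = (-26)-8 = -34
j=9: total = (-34)-9 = -43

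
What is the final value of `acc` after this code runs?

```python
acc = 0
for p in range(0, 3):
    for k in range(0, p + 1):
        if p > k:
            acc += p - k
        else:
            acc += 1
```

p=0,k=0: not 0>0, acc = 0+1 = 1
p=1,k=0: 1>0, acc = 1+1 = 2
p=1,k=1: not 1>1, acc = 2+1 = 3
p=2,k=0: 2>0, acc = 3+2 = 5
p=2,k=1: 2>1, acc = 5+1 = 6
p=2,k=2: not 2>2, acc = 6+1 = 7

7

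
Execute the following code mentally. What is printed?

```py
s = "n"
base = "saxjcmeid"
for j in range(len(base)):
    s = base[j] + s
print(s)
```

j=0: prepend 's' → 'sn'
j=1: prepend 'a' → 'asn'
j=2: prepend 'x' → 'xasn'
j=3: prepend 'j' → 'jxasn'
j=4: prepend 'c' → 'cjxasn'
j=5: prepend 'm' → 'mcjxasn'
j=6: prepend 'e' → 'emcjxasn'
j=7: prepend 'i' → 'iemcjxasn'
j=8: prepend 'd' → 'diemcjxasn'

diemcjxasn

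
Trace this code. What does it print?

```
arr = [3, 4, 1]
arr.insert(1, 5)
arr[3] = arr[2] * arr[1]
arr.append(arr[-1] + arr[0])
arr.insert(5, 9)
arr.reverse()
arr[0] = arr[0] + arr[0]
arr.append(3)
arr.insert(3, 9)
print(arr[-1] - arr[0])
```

-15

insert 5 at 1 → [3, 5, 4, 1]
arr[3] = arr[2]*arr[1] = 4*5 = 20 → [3, 5, 4, 20]
append arr[-1]+arr[0] = 20+3 = 23 → [3, 5, 4, 20, 23]
insert 9 at 5 → [3, 5, 4, 20, 23, 9]
reverse → [9, 23, 20, 4, 5, 3]
arr[0] = arr[0]+arr[0] = 9+9 = 18 → [18, 23, 20, 4, 5, 3]
append 3 → [18, 23, 20, 4, 5, 3, 3]
insert 9 at 3 → [18, 23, 20, 9, 4, 5, 3, 3]
arr[-1]-arr[0] = 3-18 = -15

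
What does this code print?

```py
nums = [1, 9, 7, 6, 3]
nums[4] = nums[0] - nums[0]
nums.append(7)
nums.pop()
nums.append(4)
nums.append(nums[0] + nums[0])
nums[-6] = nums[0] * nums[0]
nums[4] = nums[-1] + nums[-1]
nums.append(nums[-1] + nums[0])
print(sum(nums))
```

28

nums[4] = nums[0]-nums[0] = 1-1 = 0 → [1, 9, 7, 6, 0]
append 7 → [1, 9, 7, 6, 0, 7]
pop() removes 7 → [1, 9, 7, 6, 0]
append 4 → [1, 9, 7, 6, 0, 4]
append nums[0]+nums[0] = 1+1 = 2 → [1, 9, 7, 6, 0, 4, 2]
nums[-6] = nums[0]*nums[0] = 1*1 = 1 → [1, 1, 7, 6, 0, 4, 2]
nums[4] = nums[-1]+nums[-1] = 2+2 = 4 → [1, 1, 7, 6, 4, 4, 2]
append nums[-1]+nums[0] = 2+1 = 3 → [1, 1, 7, 6, 4, 4, 2, 3]
sum = 28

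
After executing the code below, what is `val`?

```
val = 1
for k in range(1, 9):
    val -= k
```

-35

k=1: val = 1-1 = 0
k=2: val = 0-2 = -2
k=3: val = (-2)-3 = -5
k=4: val = (-5)-4 = -9
k=5: val = (-9)-5 = -14
k=6: val = (-14)-6 = -20
k=7: val = (-20)-7 = -27
k=8: val = (-27)-8 = -35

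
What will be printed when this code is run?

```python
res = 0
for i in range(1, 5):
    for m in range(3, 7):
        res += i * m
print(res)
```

180

i=1,m=3: res = 0+3 = 3
i=1,m=4: res = 3+4 = 7
i=1,m=5: res = 7+5 = 12
i=1,m=6: res = 12+6 = 18
i=2,m=3: res = 18+6 = 24
i=2,m=4: res = 24+8 = 32
i=2,m=5: res = 32+10 = 42
i=2,m=6: res = 42+12 = 54
i=3,m=3: res = 54+9 = 63
i=3,m=4: res = 63+12 = 75
i=3,m=5: res = 75+15 = 90
i=3,m=6: res = 90+18 = 108
i=4,m=3: res = 108+12 = 120
i=4,m=4: res = 120+16 = 136
i=4,m=5: res = 136+20 = 156
i=4,m=6: res = 156+24 = 180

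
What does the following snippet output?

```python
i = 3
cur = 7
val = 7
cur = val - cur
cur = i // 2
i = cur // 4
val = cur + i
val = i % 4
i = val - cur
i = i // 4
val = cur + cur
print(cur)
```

cur = 7-7 = 0
cur = 3//2 = 1
i = 1//4 = 0
val = 1+0 = 1
val = 0%4 = 0
i = 0-1 = -1
i = (-1)//4 = -1
val = 1+1 = 2

1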